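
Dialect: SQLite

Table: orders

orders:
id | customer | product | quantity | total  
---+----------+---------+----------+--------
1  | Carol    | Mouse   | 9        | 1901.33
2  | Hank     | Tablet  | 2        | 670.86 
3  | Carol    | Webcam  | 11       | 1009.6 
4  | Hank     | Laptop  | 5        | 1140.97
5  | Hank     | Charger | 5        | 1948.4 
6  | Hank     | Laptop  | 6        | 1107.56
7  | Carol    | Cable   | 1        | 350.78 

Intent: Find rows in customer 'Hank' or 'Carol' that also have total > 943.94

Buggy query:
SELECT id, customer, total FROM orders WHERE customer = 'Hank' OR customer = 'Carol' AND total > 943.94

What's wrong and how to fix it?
Bug: Without parentheses, AND is evaluated before OR, so the total filter only applies to the 'Carol' branch

Fix: Add parentheses around the OR so the AND applies to both alternatives

Corrected query:
SELECT id, customer, total FROM orders WHERE (customer = 'Hank' OR customer = 'Carol') AND total > 943.94

Result:
id | customer | total  
---+----------+--------
1  | Carol    | 1901.33
3  | Carol    | 1009.6 
4  | Hank     | 1140.97
5  | Hank     | 1948.4 
6  | Hank     | 1107.56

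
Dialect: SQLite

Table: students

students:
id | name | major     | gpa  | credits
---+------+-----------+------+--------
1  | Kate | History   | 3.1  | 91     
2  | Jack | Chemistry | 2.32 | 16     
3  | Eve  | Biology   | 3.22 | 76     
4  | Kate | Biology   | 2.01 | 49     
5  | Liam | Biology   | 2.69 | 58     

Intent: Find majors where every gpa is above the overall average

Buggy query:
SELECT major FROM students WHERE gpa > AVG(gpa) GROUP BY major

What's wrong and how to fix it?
Bug: WHERE evaluates per row before aggregation, so AVG() is unavailable

Fix: Compute the overall average in a scalar subquery and compare each group's MIN against it in HAVING

Corrected query:
SELECT major FROM students GROUP BY major HAVING MIN(gpa) > (SELECT AVG(gpa) FROM students)

Result:
major  
-------
History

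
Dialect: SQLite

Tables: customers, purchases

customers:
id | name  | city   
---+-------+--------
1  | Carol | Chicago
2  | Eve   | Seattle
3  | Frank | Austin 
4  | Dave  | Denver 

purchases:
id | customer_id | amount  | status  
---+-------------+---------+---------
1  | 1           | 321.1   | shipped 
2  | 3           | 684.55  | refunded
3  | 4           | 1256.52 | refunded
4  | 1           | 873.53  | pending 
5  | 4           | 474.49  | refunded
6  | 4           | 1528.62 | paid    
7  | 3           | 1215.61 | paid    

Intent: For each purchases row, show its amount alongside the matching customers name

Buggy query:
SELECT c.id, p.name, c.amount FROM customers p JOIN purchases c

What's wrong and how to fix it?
Bug: Missing join condition: each purchases row is matched to all customers rows instead of just its own

Fix: Specify the join condition linking the foreign key to the parent id

Corrected query:
SELECT c.id, p.name, c.amount FROM customers p JOIN purchases c ON c.customer_id = p.id

Result:
id | name  | amount 
---+-------+--------
1  | Carol | 321.1  
2  | Frank | 684.55 
3  | Dave  | 1256.52
4  | Carol | 873.53 
5  | Dave  | 474.49 
6  | Dave  | 1528.62
7  | Frank | 1215.61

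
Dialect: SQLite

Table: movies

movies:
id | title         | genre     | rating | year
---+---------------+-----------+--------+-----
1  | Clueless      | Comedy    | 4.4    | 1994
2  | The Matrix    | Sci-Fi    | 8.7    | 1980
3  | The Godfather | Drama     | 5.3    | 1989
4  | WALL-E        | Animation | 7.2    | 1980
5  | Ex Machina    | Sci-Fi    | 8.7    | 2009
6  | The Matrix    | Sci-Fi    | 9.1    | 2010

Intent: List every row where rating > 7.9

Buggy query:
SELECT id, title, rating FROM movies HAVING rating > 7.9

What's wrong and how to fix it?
Bug: HAVING filters the output of aggregation, but this query has no GROUP BY and no aggregate functions, so SQLite rejects it (HAVING clause on a non-aggregate query); the condition here is per row

Fix: Use WHERE for row-level filtering

Corrected query:
SELECT id, title, rating FROM movies WHERE rating > 7.9

Result:
id | title      | rating
---+------------+-------
2  | The Matrix | 8.7   
5  | Ex Machina | 8.7   
6  | The Matrix | 9.1   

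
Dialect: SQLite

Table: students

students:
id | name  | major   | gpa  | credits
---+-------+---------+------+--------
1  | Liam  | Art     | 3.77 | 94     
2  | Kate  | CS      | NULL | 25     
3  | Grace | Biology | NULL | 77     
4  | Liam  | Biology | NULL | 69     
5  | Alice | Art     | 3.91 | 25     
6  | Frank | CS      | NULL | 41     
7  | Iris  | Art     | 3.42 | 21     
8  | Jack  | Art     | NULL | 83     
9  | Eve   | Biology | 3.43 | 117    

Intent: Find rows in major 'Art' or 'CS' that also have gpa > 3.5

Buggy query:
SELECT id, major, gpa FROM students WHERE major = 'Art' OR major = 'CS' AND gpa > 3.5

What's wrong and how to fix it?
Bug: AND binds tighter than OR, so this parses as major = 'Art' OR (major = 'CS' AND gpa > 3.5)

Fix: Group the OR with parentheses (or use IN), then AND the threshold

Corrected query:
SELECT id, major, gpa FROM students WHERE (major = 'Art' OR major = 'CS') AND gpa > 3.5

Result:
id | major | gpa 
---+-------+-----
1  | Art   | 3.77
5  | Art   | 3.91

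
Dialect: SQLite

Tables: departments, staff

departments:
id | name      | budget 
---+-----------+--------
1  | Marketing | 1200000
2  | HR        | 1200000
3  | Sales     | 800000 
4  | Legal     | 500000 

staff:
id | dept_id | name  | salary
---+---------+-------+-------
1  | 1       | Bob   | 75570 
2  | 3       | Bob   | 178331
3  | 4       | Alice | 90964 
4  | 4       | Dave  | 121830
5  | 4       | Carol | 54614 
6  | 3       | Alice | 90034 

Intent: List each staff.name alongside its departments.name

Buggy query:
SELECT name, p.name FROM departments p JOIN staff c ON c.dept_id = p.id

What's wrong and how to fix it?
Bug: 'name' exists in both joined tables, so the database can't tell which one is meant

Fix: Qualify the column with its table alias (c.name)

Corrected query:
SELECT c.name, p.name FROM departments p JOIN staff c ON c.dept_id = p.id

Result:
name  | name     
------+----------
Bob   | Marketing
Bob   | Sales    
Alice | Legal    
Dave  | Legal    
Carol | Legal    
Alice | Sales    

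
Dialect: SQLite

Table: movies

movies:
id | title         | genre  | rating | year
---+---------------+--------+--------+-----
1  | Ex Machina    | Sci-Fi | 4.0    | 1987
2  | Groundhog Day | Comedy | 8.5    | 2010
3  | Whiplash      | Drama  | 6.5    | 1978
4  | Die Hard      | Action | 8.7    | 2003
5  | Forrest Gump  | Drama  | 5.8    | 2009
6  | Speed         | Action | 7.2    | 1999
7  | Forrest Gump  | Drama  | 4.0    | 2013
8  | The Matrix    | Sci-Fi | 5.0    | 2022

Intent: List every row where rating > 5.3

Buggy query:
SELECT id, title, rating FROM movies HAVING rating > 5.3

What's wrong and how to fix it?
Bug: HAVING filters the output of aggregation, but this query has no GROUP BY and no aggregate functions, so SQLite rejects it (HAVING clause on a non-aggregate query); the condition here is per row

Fix: Use WHERE for row-level filtering

Corrected query:
SELECT id, title, rating FROM movies WHERE rating > 5.3

Result:
id | title         | rating
---+---------------+-------
2  | Groundhog Day | 8.5   
3  | Whiplash      | 6.5   
4  | Die Hard      | 8.7   
5  | Forrest Gump  | 5.8   
6  | Speed         | 7.2   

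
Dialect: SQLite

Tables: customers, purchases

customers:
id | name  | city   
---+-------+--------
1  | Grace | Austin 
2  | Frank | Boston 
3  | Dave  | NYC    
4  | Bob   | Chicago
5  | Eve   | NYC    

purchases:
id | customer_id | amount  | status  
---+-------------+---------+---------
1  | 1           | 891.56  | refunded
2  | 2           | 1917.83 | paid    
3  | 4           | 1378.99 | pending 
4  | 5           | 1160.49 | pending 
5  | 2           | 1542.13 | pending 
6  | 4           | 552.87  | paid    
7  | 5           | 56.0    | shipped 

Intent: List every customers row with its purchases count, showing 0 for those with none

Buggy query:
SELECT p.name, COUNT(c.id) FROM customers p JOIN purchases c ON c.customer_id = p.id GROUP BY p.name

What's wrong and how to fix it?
Bug: INNER JOIN drops customers rows that have no matching purchases rows

Fix: Use LEFT JOIN so parents without children still appear (COUNT(c.id) gives 0)

Corrected query:
SELECT p.name, COUNT(c.id) FROM customers p LEFT JOIN purchases c ON c.customer_id = p.id GROUP BY p.name

Result:
name  | COUNT(c.id)
------+------------
Bob   | 2          
Dave  | 0          
Eve   | 2          
Frank | 2          
Grace | 1          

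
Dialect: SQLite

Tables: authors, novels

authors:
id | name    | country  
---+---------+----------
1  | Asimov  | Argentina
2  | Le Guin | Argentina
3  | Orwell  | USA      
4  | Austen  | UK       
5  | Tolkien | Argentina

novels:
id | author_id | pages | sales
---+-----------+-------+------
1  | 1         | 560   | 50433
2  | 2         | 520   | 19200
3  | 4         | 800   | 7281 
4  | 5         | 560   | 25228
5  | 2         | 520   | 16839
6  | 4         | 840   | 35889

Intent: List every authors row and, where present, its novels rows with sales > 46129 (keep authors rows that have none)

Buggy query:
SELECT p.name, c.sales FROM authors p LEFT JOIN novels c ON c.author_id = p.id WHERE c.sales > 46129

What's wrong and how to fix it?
Bug: A WHERE condition on the right-hand table after LEFT JOIN drops unmatched parents

Fix: Move the right-table condition into the ON clause so unmatched parents are kept

Corrected query:
SELECT p.name, c.sales FROM authors p LEFT JOIN novels c ON c.author_id = p.id AND c.sales > 46129

Result:
name    | sales
--------+------
Asimov  | 50433
Le Guin | NULL 
Orwell  | NULL 
Austen  | NULL 
Tolkien | NULL 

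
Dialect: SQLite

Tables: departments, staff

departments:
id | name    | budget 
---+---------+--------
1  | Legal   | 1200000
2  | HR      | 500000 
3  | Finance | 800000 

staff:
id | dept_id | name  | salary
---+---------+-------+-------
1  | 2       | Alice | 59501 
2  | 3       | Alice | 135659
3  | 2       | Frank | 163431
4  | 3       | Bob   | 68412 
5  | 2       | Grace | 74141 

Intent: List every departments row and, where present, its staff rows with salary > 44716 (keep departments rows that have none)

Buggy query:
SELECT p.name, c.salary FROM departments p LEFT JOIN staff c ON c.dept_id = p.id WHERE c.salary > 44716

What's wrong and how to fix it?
Bug: A WHERE condition on the right-hand table after LEFT JOIN drops unmatched parents

Fix: Put 'c.salary > 44716' in the JOIN's ON clause instead of WHERE

Corrected query:
SELECT p.name, c.salary FROM departments p LEFT JOIN staff c ON c.dept_id = p.id AND c.salary > 44716

Result:
name    | salary
--------+-------
Legal   | NULL  
HR      | 59501 
HR      | 74141 
HR      | 163431
Finance | 68412 
Finance | 135659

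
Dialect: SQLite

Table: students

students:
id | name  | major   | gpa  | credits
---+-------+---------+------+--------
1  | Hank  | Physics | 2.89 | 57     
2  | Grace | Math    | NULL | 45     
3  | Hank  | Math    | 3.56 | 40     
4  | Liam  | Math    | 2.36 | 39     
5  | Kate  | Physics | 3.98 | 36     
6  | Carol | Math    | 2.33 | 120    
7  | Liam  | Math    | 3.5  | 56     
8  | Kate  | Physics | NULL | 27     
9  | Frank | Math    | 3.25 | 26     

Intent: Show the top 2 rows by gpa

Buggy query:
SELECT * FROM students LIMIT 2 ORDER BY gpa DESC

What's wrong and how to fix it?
Bug: LIMIT must come after ORDER BY

Fix: Sort with ORDER BY, then apply LIMIT

Corrected query:
SELECT * FROM students ORDER BY gpa DESC LIMIT 2

Result:
id | name | major   | gpa  | credits
---+------+---------+------+--------
5  | Kate | Physics | 3.98 | 36     
3  | Hank | Math    | 3.56 | 40     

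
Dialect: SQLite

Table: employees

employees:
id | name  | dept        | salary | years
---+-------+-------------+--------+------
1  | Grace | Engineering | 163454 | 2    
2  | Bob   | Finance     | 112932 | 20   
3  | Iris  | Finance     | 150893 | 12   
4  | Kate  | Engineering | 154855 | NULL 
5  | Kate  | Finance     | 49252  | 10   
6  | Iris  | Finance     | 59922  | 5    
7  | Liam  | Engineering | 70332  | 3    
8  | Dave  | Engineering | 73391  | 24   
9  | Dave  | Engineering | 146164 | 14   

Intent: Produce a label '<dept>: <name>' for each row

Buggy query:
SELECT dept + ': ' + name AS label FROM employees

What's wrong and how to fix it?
Bug: '+' is numeric addition; on text columns SQLite converts them to 0 instead of concatenating

Fix: Replace + with || to concatenate text

Corrected query:
SELECT dept || ': ' || name AS label FROM employees

Result:
label             
------------------
Engineering: Grace
Finance: Bob      
Finance: Iris     
Engineering: Kate 
Finance: Kate     
Finance: Iris     
Engineering: Liam 
Engineering: Dave 
Engineering: Dave 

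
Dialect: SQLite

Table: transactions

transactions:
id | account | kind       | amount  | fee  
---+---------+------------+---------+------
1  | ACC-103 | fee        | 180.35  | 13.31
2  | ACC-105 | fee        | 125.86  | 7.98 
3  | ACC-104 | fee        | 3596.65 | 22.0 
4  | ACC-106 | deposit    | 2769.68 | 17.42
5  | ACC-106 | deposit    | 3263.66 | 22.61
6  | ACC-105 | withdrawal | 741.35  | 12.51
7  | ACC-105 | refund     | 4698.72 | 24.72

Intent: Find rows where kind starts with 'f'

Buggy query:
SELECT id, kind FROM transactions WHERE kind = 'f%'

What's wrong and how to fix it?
Bug: '=' compares the literal string including the % character; pattern matching needs LIKE

Fix: Replace '=' with LIKE so 'f%' is treated as a pattern

Corrected query:
SELECT id, kind FROM transactions WHERE kind LIKE 'f%'

Result:
id | kind
---+-----
1  | fee 
2  | fee 
3  | fee 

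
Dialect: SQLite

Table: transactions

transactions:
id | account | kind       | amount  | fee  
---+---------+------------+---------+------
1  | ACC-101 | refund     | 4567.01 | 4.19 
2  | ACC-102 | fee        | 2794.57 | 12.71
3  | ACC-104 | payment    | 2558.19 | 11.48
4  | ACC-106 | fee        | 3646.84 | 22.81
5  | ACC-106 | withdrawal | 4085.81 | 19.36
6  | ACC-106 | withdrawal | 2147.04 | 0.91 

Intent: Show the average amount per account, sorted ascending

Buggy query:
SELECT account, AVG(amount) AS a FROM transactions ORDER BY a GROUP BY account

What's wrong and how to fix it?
Bug: GROUP BY must precede ORDER BY

Fix: Reorder: SELECT … FROM … GROUP BY … ORDER BY …

Corrected query:
SELECT account, AVG(amount) AS a FROM transactions GROUP BY account ORDER BY a

Result:
account | a      
--------+--------
ACC-104 | 2558.19
ACC-102 | 2794.57
ACC-106 | 3293.23
ACC-101 | 4567.01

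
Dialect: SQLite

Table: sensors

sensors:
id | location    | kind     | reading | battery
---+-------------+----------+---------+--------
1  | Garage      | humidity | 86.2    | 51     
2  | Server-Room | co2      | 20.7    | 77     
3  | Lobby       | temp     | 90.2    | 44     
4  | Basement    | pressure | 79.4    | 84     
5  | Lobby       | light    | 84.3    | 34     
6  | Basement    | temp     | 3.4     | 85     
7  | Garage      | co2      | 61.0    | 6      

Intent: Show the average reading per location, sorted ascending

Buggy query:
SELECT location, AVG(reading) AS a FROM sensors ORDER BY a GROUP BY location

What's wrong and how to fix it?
Bug: ORDER BY appears before GROUP BY; SQL clause order requires GROUP BY first

Fix: Move ORDER BY to the end, after GROUP BY

Corrected query:
SELECT location, AVG(reading) AS a FROM sensors GROUP BY location ORDER BY a

Result:
location    | a    
------------+------
Server-Room | 20.7 
Basement    | 41.4 
Garage      | 73.6 
Lobby       | 87.25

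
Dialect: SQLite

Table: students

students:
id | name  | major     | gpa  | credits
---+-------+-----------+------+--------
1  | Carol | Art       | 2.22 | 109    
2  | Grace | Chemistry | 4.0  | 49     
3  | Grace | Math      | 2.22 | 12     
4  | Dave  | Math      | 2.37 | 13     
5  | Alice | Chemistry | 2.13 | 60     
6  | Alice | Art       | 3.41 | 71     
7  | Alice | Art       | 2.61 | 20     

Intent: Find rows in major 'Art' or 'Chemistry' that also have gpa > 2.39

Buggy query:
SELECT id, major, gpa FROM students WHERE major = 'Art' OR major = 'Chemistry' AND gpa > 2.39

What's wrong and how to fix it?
Bug: Without parentheses, AND is evaluated before OR, so the gpa filter only applies to the 'Chemistry' branch

Fix: Add parentheses around the OR so the AND applies to both alternatives

Corrected query:
SELECT id, major, gpa FROM students WHERE (major = 'Art' OR major = 'Chemistry') AND gpa > 2.39

Result:
id | major     | gpa 
---+-----------+-----
2  | Chemistry | 4   
6  | Art       | 3.41
7  | Art       | 2.61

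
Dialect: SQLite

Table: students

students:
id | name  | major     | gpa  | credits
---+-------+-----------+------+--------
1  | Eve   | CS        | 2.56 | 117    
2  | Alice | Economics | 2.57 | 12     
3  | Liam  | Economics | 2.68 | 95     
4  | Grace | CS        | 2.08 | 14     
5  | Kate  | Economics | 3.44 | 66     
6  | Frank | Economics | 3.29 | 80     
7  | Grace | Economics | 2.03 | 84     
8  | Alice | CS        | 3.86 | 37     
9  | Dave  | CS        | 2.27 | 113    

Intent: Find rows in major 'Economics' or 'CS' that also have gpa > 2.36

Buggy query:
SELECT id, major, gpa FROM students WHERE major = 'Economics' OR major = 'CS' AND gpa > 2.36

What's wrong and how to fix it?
Bug: AND binds tighter than OR, so this parses as major = 'Economics' OR (major = 'CS' AND gpa > 2.36)

Fix: Add parentheses around the OR so the AND applies to both alternatives

Corrected query:
SELECT id, major, gpa FROM students WHERE (major = 'Economics' OR major = 'CS') AND gpa > 2.36

Result:
id | major     | gpa 
---+-----------+-----
1  | CS        | 2.56
2  | Economics | 2.57
3  | Economics | 2.68
5  | Economics | 3.44
6  | Economics | 3.29
8  | CS        | 3.86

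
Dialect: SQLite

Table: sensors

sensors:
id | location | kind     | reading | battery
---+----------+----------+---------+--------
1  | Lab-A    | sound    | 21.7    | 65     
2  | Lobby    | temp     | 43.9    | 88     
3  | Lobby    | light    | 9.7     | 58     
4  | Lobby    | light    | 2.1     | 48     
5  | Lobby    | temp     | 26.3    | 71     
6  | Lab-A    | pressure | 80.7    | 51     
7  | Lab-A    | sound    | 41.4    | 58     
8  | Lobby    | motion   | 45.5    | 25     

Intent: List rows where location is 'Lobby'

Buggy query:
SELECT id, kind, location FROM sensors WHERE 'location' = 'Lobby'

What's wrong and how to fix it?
Bug: 'location' in single quotes is a string literal, not the column; the comparison is literal-vs-literal and never true

Fix: Remove the quotes around the column name (or use double quotes for an identifier)

Corrected query:
SELECT id, kind, location FROM sensors WHERE location = 'Lobby'

Result:
id | kind   | location
---+--------+---------
2  | temp   | Lobby   
3  | light  | Lobby   
4  | light  | Lobby   
5  | temp   | Lobby   
8  | motion | Lobby   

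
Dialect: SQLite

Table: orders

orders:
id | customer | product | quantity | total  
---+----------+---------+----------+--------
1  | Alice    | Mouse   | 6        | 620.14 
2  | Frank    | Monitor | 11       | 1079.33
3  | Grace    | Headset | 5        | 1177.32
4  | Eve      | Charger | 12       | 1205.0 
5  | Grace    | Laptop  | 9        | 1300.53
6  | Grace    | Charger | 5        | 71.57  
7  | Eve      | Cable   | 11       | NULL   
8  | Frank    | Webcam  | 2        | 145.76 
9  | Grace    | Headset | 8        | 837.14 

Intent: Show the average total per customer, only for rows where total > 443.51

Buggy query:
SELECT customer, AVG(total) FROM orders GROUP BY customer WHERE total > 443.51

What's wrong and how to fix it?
Bug: WHERE cannot follow GROUP BY

Fix: Place WHERE between FROM and GROUP BY

Corrected query:
SELECT customer, AVG(total) FROM orders WHERE total > 443.51 GROUP BY customer

Result:
customer | AVG(total) 
---------+------------
Alice    | 620.14     
Eve      | 1205       
Frank    | 1079.33    
Grace    | 1104.996667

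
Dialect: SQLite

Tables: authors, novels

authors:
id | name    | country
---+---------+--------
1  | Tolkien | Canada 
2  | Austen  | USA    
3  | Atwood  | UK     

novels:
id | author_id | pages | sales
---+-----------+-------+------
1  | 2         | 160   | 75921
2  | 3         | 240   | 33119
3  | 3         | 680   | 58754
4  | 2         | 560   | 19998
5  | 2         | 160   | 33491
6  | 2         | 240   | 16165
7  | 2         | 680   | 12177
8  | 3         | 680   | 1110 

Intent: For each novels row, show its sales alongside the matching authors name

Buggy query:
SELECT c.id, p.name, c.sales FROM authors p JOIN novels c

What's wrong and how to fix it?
Bug: JOIN with no ON clause produces a cartesian product; every novels row pairs with every authors row

Fix: Specify the join condition linking the foreign key to the parent id

Corrected query:
SELECT c.id, p.name, c.sales FROM authors p JOIN novels c ON c.author_id = p.id

Result:
id | name   | sales
---+--------+------
1  | Austen | 75921
2  | Atwood | 33119
3  | Atwood | 58754
4  | Austen | 19998
5  | Austen | 33491
6  | Austen | 16165
7  | Austen | 12177
8  | Atwood | 1110 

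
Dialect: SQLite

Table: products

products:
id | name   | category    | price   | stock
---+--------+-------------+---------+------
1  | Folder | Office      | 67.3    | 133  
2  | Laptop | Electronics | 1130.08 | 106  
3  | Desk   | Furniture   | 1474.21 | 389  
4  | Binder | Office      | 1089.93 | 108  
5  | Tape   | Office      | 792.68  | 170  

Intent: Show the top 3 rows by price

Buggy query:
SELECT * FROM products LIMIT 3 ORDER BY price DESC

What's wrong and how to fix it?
Bug: ORDER BY cannot follow LIMIT; LIMIT is the final clause

Fix: Swap the clauses: ORDER BY first, then LIMIT

Corrected query:
SELECT * FROM products ORDER BY price DESC LIMIT 3

Result:
id | name   | category    | price   | stock
---+--------+-------------+---------+------
3  | Desk   | Furniture   | 1474.21 | 389  
2  | Laptop | Electronics | 1130.08 | 106  
4  | Binder | Office      | 1089.93 | 108  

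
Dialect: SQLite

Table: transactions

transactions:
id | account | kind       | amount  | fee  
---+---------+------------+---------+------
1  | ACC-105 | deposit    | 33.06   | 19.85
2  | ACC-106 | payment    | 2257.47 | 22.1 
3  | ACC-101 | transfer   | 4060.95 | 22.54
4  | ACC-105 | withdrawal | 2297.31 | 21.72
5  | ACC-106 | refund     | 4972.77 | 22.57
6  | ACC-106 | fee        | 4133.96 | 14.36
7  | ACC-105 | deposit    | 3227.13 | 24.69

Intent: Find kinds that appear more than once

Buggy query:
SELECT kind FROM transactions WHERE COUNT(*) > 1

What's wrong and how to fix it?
Bug: COUNT(*) is an aggregate and cannot be used in WHERE

Fix: GROUP BY kind, then filter groups with HAVING COUNT(*) > 1

Corrected query:
SELECT kind FROM transactions GROUP BY kind HAVING COUNT(*) > 1

Result:
kind   
-------
deposit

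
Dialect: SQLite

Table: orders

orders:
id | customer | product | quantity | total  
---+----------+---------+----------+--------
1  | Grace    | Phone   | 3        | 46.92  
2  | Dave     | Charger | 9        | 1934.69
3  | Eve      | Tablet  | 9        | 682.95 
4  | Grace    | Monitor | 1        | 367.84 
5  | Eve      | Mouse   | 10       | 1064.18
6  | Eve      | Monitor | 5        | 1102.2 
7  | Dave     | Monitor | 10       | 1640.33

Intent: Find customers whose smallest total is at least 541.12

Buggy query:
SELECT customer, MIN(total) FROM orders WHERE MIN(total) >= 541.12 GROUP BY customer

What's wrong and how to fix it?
Bug: Aggregates like MIN are computed per group after WHERE runs

Fix: Replace WHERE with HAVING after the GROUP BY

Corrected query:
SELECT customer, MIN(total) FROM orders GROUP BY customer HAVING MIN(total) >= 541.12

Result:
customer | MIN(total)
---------+-----------
Dave     | 1640.33   
Eve      | 682.95    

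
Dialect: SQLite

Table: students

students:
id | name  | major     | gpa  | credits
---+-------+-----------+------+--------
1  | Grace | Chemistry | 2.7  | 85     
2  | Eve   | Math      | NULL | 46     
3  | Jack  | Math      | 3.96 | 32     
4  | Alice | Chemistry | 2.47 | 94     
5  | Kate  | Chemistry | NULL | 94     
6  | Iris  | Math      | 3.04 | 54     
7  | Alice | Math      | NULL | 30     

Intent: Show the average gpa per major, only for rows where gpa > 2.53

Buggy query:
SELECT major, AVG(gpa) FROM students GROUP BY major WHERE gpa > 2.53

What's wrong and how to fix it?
Bug: Row-level WHERE must come before GROUP BY in the clause order

Fix: Move the WHERE clause before GROUP BY

Corrected query:
SELECT major, AVG(gpa) FROM students WHERE gpa > 2.53 GROUP BY major

Result:
major     | AVG(gpa)
----------+---------
Chemistry | 2.7     
Math      | 3.5     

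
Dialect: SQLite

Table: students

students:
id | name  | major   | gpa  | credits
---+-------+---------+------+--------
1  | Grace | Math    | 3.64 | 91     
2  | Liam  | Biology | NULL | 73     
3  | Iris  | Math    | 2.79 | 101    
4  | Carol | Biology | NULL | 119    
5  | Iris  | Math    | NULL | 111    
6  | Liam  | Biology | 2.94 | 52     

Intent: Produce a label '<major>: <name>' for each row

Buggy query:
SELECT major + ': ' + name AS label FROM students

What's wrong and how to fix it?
Bug: '+' is numeric addition; on text columns SQLite converts them to 0 instead of concatenating

Fix: Use the || operator for string concatenation

Corrected query:
SELECT major || ': ' || name AS label FROM students

Result:
label         
--------------
Math: Grace   
Biology: Liam 
Math: Iris    
Biology: Carol
Math: Iris    
Biology: Liam 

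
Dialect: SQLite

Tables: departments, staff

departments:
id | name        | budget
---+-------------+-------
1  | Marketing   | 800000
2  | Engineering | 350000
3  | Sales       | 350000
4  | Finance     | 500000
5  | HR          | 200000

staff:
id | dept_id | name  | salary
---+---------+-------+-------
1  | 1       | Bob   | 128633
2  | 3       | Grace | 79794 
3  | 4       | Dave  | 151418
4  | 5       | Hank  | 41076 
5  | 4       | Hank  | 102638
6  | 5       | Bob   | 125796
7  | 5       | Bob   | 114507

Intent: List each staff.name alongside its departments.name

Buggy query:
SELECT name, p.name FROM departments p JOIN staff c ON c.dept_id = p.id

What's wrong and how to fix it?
Bug: Both tables have a 'name' column; the unqualified reference is ambiguous

Fix: Qualify the column with its table alias (c.name)

Corrected query:
SELECT c.name, p.name FROM departments p JOIN staff c ON c.dept_id = p.id

Result:
name  | name     
------+----------
Bob   | Marketing
Grace | Sales    
Dave  | Finance  
Hank  | HR       
Hank  | Finance  
Bob   | HR       
Bob   | HR       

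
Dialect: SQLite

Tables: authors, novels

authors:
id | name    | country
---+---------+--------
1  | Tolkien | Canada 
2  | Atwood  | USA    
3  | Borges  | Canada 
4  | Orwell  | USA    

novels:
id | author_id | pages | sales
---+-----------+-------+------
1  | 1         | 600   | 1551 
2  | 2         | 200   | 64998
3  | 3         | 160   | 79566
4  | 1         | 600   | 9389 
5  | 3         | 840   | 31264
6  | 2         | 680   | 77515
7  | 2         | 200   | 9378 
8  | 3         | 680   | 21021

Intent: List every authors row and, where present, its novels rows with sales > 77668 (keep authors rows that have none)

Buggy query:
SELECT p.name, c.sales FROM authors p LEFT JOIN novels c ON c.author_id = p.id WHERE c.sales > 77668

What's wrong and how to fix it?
Bug: Filtering c.sales in WHERE discards the NULL rows produced by LEFT JOIN, turning it into an inner join

Fix: Put 'c.sales > 77668' in the JOIN's ON clause instead of WHERE

Corrected query:
SELECT p.name, c.sales FROM authors p LEFT JOIN novels c ON c.author_id = p.id AND c.sales > 77668

Result:
name    | sales
--------+------
Tolkien | NULL 
Atwood  | NULL 
Borges  | 79566
Orwell  | NULL 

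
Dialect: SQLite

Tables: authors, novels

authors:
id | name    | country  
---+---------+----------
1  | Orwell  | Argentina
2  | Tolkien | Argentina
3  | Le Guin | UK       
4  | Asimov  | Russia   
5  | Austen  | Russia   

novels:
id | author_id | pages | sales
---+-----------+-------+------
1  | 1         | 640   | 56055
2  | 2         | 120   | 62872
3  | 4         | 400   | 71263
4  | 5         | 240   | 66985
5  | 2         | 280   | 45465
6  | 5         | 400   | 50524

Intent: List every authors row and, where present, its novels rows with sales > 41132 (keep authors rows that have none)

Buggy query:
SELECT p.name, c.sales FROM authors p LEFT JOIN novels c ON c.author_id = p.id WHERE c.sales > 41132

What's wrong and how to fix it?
Bug: Filtering c.sales in WHERE discards the NULL rows produced by LEFT JOIN, turning it into an inner join

Fix: Move the right-table condition into the ON clause so unmatched parents are kept

Corrected query:
SELECT p.name, c.sales FROM authors p LEFT JOIN novels c ON c.author_id = p.id AND c.sales > 41132

Result:
name    | sales
--------+------
Orwell  | 56055
Tolkien | 45465
Tolkien | 62872
Le Guin | NULL 
Asimov  | 71263
Austen  | 50524
Austen  | 66985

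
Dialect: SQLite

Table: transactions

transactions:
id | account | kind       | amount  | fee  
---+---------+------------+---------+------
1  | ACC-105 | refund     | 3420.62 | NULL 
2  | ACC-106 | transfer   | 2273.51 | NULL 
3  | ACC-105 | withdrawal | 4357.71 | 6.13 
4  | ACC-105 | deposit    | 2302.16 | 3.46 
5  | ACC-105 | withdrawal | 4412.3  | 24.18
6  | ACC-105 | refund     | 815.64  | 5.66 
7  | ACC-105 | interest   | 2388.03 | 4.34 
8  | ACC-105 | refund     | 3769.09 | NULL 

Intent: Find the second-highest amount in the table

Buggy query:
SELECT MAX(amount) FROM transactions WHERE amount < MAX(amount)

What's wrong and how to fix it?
Bug: MAX(amount) on the right of the comparison is an aggregate-in-WHERE error

Fix: Put the inner MAX in a scalar subquery

Corrected query:
SELECT MAX(amount) FROM transactions WHERE amount < (SELECT MAX(amount) FROM transactions)

Result:
MAX(amount)
-----------
4357.71    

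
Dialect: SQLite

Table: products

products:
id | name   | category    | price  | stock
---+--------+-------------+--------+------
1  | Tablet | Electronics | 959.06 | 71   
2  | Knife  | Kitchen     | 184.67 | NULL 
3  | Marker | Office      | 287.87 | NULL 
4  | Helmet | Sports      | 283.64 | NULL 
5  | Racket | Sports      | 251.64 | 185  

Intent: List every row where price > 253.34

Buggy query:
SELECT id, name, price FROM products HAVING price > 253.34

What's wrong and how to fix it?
Bug: HAVING filters the output of aggregation, but this query has no GROUP BY and no aggregate functions, so SQLite rejects it (HAVING clause on a non-aggregate query); the condition here is per row

Fix: Use WHERE for row-level filtering

Corrected query:
SELECT id, name, price FROM products WHERE price > 253.34

Result:
id | name   | price 
---+--------+-------
1  | Tablet | 959.06
3  | Marker | 287.87
4  | Helmet | 283.64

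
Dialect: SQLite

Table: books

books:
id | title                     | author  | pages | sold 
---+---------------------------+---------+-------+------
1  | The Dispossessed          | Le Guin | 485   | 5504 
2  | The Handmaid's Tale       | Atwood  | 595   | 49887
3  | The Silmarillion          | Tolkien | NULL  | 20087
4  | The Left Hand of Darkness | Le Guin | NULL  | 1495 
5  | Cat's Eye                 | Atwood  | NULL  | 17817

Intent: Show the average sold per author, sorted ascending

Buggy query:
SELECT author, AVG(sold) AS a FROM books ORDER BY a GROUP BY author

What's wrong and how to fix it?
Bug: ORDER BY appears before GROUP BY; SQL clause order requires GROUP BY first

Fix: Reorder: SELECT … FROM … GROUP BY … ORDER BY …

Corrected query:
SELECT author, AVG(sold) AS a FROM books GROUP BY author ORDER BY a

Result:
author  | a     
--------+-------
Le Guin | 3499.5
Tolkien | 20087 
Atwood  | 33852 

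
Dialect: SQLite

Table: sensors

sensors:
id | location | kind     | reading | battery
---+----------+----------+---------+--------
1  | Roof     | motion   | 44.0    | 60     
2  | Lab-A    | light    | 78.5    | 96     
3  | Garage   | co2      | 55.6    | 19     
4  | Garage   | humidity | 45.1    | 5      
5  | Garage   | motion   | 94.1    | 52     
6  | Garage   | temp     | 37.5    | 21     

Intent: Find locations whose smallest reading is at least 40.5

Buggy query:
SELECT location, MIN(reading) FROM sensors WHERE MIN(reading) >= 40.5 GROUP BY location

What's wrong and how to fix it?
Bug: MIN() in WHERE is a misuse of aggregate

Fix: Replace WHERE with HAVING after the GROUP BY

Corrected query:
SELECT location, MIN(reading) FROM sensors GROUP BY location HAVING MIN(reading) >= 40.5

Result:
location | MIN(reading)
---------+-------------
Lab-A    | 78.5        
Roof     | 44          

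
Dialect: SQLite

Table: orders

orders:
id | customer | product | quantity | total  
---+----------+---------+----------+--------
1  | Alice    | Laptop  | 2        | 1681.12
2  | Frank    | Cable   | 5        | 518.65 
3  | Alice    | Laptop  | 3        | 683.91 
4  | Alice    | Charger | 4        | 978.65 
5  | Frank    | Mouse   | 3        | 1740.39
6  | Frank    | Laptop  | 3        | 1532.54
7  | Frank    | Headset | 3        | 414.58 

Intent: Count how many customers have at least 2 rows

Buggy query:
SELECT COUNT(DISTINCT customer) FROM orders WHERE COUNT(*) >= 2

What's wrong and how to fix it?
Bug: WHERE filters individual rows, not groups, so a group-level COUNT is invalid there

Fix: Use a subquery that GROUPs and filters with HAVING, then count its rows

Corrected query:
SELECT COUNT(*) FROM (SELECT customer FROM orders GROUP BY customer HAVING COUNT(*) >= 2)

Result:
COUNT(*)
--------
2       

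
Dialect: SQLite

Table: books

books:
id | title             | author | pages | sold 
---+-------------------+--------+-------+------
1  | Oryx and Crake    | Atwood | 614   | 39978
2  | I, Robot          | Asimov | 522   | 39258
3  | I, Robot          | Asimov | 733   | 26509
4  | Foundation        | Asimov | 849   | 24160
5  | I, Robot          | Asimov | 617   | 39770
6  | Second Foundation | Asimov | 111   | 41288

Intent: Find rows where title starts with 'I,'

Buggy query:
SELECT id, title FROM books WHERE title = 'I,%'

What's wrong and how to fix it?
Bug: '=' compares the literal string including the % character; pattern matching needs LIKE

Fix: Replace '=' with LIKE so 'I,%' is treated as a pattern

Corrected query:
SELECT id, title FROM books WHERE title LIKE 'I,%'

Result:
id | title   
---+---------
2  | I, Robot
3  | I, Robot
5  | I, Robot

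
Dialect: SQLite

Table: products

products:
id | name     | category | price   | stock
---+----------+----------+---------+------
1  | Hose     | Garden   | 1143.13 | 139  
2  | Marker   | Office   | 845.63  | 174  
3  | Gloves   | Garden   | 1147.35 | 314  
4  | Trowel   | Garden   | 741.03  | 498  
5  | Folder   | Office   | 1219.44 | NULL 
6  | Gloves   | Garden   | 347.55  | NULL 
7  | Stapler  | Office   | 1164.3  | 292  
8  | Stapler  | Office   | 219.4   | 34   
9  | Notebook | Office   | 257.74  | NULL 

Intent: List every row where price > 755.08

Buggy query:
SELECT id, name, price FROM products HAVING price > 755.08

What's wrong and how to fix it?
Bug: HAVING filters the output of aggregation, but this query has no GROUP BY and no aggregate functions, so SQLite rejects it (HAVING clause on a non-aggregate query); the condition here is per row

Fix: Replace HAVING with WHERE since the condition applies to individual rows

Corrected query:
SELECT id, name, price FROM products WHERE price > 755.08

Result:
id | name    | price  
---+---------+--------
1  | Hose    | 1143.13
2  | Marker  | 845.63 
3  | Gloves  | 1147.35
5  | Folder  | 1219.44
7  | Stapler | 1164.3 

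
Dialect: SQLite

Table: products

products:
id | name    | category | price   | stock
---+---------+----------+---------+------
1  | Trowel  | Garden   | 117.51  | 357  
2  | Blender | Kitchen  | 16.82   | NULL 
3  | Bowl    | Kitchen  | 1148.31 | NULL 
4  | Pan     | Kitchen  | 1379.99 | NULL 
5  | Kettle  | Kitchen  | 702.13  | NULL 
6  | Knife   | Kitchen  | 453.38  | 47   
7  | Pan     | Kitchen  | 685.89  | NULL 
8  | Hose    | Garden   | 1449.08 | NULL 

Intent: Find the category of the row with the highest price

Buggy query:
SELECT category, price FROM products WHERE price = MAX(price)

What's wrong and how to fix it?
Bug: MAX(price) is an aggregate and cannot be used directly in WHERE

Fix: Wrap MAX in a scalar subquery so WHERE compares against a single value

Corrected query:
SELECT category, price FROM products WHERE price = (SELECT MAX(price) FROM products)

Result:
category | price  
---------+--------
Garden   | 1449.08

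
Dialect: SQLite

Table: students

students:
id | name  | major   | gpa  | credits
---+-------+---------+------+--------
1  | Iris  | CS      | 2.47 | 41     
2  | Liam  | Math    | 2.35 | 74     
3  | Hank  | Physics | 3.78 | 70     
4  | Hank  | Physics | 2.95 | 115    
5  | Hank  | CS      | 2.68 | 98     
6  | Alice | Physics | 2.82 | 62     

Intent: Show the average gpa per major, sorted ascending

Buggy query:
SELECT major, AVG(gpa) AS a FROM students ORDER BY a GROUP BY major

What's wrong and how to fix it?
Bug: ORDER BY appears before GROUP BY; SQL clause order requires GROUP BY first

Fix: Move ORDER BY to the end, after GROUP BY

Corrected query:
SELECT major, AVG(gpa) AS a FROM students GROUP BY major ORDER BY a

Result:
major   | a       
--------+---------
Math    | 2.35    
CS      | 2.575   
Physics | 3.183333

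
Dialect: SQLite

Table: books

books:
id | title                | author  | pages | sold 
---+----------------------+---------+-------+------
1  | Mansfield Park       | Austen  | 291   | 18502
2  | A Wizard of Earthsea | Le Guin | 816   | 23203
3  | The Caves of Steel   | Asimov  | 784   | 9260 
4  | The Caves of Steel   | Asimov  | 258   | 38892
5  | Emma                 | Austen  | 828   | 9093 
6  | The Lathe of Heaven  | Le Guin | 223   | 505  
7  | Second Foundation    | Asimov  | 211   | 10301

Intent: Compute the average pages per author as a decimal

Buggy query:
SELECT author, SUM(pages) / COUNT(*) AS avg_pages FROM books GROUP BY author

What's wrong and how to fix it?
Bug: SUM(pages) and COUNT(*) are both integers; the division truncates the fractional part

Fix: Multiply by 1.0 (or CAST to REAL) to force floating-point division

Corrected query:
SELECT author, SUM(pages) * 1.0 / COUNT(*) AS avg_pages FROM books GROUP BY author

Result:
author  | avg_pages 
--------+-----------
Asimov  | 417.666667
Austen  | 559.5     
Le Guin | 519.5     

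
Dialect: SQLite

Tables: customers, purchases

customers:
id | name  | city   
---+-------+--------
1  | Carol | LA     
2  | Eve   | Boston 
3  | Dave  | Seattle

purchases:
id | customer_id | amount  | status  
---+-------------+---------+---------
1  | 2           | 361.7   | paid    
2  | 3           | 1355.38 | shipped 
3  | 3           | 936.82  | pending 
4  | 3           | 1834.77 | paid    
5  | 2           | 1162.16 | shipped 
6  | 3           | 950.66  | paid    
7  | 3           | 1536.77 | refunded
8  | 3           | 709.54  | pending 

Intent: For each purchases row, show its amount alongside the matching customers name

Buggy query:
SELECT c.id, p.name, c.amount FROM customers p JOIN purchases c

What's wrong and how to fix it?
Bug: JOIN with no ON clause produces a cartesian product; every purchases row pairs with every customers row

Fix: Add ON c.customer_id = p.id to the JOIN

Corrected query:
SELECT c.id, p.name, c.amount FROM customers p JOIN purchases c ON c.customer_id = p.id

Result:
id | name | amount 
---+------+--------
1  | Eve  | 361.7  
2  | Dave | 1355.38
3  | Dave | 936.82 
4  | Dave | 1834.77
5  | Eve  | 1162.16
6  | Dave | 950.66 
7  | Dave | 1536.77
8  | Dave | 709.54 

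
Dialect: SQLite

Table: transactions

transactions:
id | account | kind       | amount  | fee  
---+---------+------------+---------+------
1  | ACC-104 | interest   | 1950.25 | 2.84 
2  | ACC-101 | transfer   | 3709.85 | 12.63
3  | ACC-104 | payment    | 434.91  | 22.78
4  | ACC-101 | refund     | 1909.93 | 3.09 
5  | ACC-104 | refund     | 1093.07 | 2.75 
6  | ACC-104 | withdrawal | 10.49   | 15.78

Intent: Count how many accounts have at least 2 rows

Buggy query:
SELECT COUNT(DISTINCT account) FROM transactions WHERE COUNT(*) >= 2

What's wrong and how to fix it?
Bug: COUNT(*) cannot appear in WHERE; the per-group count doesn't exist yet

Fix: Use a subquery that GROUPs and filters with HAVING, then count its rows

Corrected query:
SELECT COUNT(*) FROM (SELECT account FROM transactions GROUP BY account HAVING COUNT(*) >= 2)

Result:
COUNT(*)
--------
2       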